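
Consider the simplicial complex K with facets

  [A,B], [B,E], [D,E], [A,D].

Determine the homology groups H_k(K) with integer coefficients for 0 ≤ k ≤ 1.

Fix the vertex order A < B < D < E and write every simplex with vertices in increasing order. Then dim K = 1 and the simplices of K are:

  0-simplices (4): A, B, D, E
  1-simplices (4): AB, AD, BE, DE

giving chain groups C_0 ≅ Z^4, C_1 ≅ Z^4.

Boundary ∂_1: C_1 → C_0 is given by ∂[p,q] = [q] − [p]. For instance
  ∂DE = E − D.
The resulting 4×4 matrix has rank 3, and its Smith normal form has invariant factors (1,1,1).

From H_k ≅ ker(∂_k) / im(∂_{k+1}) we obtain:

  H_0: rank C_0 − rank ∂_1 = 4 − 3 = 1, and the invariant factors of ∂_1 are all 1, so H_0 ≅ Z.
  H_1: rank ker ∂_1 − rank ∂_2 = (4 − 3) − 0 = 1, and there is no ∂_2, so H_1 ≅ Z.

H_0 ≅ Z,  H_1 ≅ Z.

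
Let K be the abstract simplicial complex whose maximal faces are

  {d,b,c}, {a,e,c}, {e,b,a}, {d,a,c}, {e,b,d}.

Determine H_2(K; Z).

H_2 = 0.

Order the vertices as a < b < c < d < e. Listing each simplex with vertices in this order, K has dimension 2 with simplices:

  0-simplices (5): a, b, c, d, e
  1-simplices (10): ab, ac, ad, ae, bc, bd, be, cd, ce, de
  2-simplices (5): abe, acd, ace, bcd, bde

Hence C_0 ≅ Z^5, C_1 ≅ Z^10, C_2 ≅ Z^5.

∂_1: C_1 → C_0 is given by ∂[p,q] = [q] − [p]. For instance
  ∂cd = d − c.
The resulting 5×10 matrix has rank 4, and its Smith normal form has invariant factors (1,1,1,1).

Boundary ∂_2: C_2 → C_1 maps a triangle to the signed sum of its edges. For instance
  ∂bde = de − be + bd,
  ∂bcd = cd − bd + bc.
The 10×5 boundary matrix has rank 5 and Smith normal form diag(1,1,1,1,1).

Computing H_k = (kernel of ∂_k) / (image of ∂_{k+1}):

  H_2: rank ker ∂_2 − rank ∂_3 = (5 − 5) − 0 = 0, and there is no ∂_3, so H_2 = 0.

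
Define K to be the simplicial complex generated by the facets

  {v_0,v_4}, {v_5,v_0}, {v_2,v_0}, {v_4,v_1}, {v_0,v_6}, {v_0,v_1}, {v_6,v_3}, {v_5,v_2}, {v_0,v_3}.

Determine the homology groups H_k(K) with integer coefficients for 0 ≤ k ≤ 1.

We work with the vertex ordering v_0 < v_1 < v_2 < v_3 < v_4 < v_5 < v_6. The simplices of K, each written with vertices in increasing order, are:

  0-simplices (7): [v_0], [v_1], [v_2], [v_3], [v_4], [v_5], [v_6]
  1-simplices (9): [v_0,v_1], [v_0,v_2], [v_0,v_3], [v_0,v_4], [v_0,v_5], [v_0,v_6], [v_1,v_4], [v_2,v_5], [v_3,v_6]

Hence C_0 ≅ Z^7, C_1 ≅ Z^9.

The boundary map ∂_1: C_1 → C_0 maps an edge to its endpoints' difference, ∂[p,q] = q − p.
As a 7×9 matrix over Z this has rank 6, with invariant factors (1,1,1,1,1,1).

Now H_k = ker ∂_k / im ∂_{k+1}, so:

  H_0: rank C_0 − rank ∂_1 = 7 − 6 = 1, and the invariant factors of ∂_1 are all 1, so H_0 ≅ Z.
  H_1: rank ker ∂_1 − rank ∂_2 = (9 − 6) − 0 = 3, and there is no ∂_2, so H_1 ≅ Z^3.

As a check, the Euler characteristic is 7 − 9 = -2, which agrees with 1 − 3 = -2.

H_0 = Z,  H_1 = Z^3.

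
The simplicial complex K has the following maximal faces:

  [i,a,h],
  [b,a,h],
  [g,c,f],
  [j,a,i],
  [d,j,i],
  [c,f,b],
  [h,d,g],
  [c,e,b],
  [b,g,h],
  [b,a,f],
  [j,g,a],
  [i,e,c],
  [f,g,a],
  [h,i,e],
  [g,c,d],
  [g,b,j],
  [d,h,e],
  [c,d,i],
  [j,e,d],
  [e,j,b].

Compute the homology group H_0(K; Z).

Fix the vertex order a < b < c < d < e < f < g < h < i < j and write every simplex with vertices in increasing order. Then dim K = 2 and the simplices of K are:

  0-simplices (10): a, b, c, d, e, f, g, h, i, j
  1-simplices (30): ab, af, ag, ah, ai, aj, bc, be, bf, bg, bh, bj, cd, ce, cf, cg, ci, de, dg, dh, di, dj, eh, ei, ej, fg, gh, gj, hi, ij
  2-simplices (20): abf, abh, afg, agj, ahi, aij, bce, bcf, bej, bgh, bgj, cdg, cdi, cei, cfg, deh, dej, dgh, dij, ehi

giving chain groups C_0 ≅ Z^10, C_1 ≅ Z^30, C_2 ≅ Z^20.

Boundary ∂_1: C_1 → C_0 sends each edge [p,q] (with p < q) to q − p.
This gives a 10×30 integer matrix of rank 9; reducing to Smith normal form yields diagonal entries (1,1,1,1,1,1,1,1,1).

∂_2: C_2 → C_1 sends each 2-simplex [p,q,r] to [q,r] − [p,r] + [p,q]. For instance
  ∂dej = ej − dj + de,
  ∂cdi = di − ci + cd.
As a 30×20 matrix over Z this has rank 20, with invariant factors (1,1,1,1,1,1,1,1,1,1,1,1,1,1,1,1,1,1,1,2).

From H_k ≅ ker(∂_k) / im(∂_{k+1}) we obtain:

  H_0: rank C_0 − rank ∂_1 = 10 − 9 = 1, and the invariant factors of ∂_1 are all 1, so H_0 ≅ Z.

H_0 = Z.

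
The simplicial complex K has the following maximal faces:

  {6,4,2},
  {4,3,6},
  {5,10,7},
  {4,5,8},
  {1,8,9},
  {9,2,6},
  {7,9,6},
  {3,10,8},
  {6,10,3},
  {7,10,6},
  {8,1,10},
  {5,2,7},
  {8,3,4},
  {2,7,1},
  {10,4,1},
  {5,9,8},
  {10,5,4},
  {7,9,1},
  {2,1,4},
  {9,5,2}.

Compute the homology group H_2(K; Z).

Take the total order 1 < 2 < 3 < 4 < 5 < 6 < 7 < 8 < 9 < 10 on the vertex set. Then K (dimension 2) consists of the simplices:

  0-simplices (10): [1], [2], [3], [4], [5], [6], [7], [8], [9], [10]
  1-simplices (30): (30 of them)
  2-simplices (20): (20 of them)

so the chain groups are C_0 ≅ Z^10, C_1 ≅ Z^30, C_2 ≅ Z^20.

The boundary map ∂_1: C_1 → C_0 maps an edge to its endpoints' difference, ∂[p,q] = q − p.
This gives a 10×30 integer matrix of rank 9; reducing to Smith normal form yields diagonal entries (1,1,1,1,1,1,1,1,1).

Boundary ∂_2: C_2 → C_1 acts by ∂[p,q,r] = [q,r] − [p,r] + [p,q]. For instance
  ∂[2,4,6] = [4,6] − [2,6] + [2,4],
  ∂[6,7,9] = [7,9] − [6,9] + [6,7].
This gives a 30×20 integer matrix of rank 20; reducing to Smith normal form yields diagonal entries (1,1,1,1,1,1,1,1,1,1,1,1,1,1,1,1,1,1,1,2).

Computing H_k = (kernel of ∂_k) / (image of ∂_{k+1}):

  H_2: rank ker ∂_2 − rank ∂_3 = (20 − 20) − 0 = 0, and there is no ∂_3, so H_2 = 0.

H_2 = 0.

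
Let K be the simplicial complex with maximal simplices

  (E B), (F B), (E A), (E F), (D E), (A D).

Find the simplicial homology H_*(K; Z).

We work with the vertex ordering A < B < D < E < F. The simplices of K, each written with vertices in increasing order, are:

  0-simplices (5): A, B, D, E, F
  1-simplices (6): AD, AE, BE, BF, DE, EF

so the chain groups are C_0 ≅ Z^5, C_1 ≅ Z^6.

Boundary ∂_1: C_1 → C_0 is given by ∂[p,q] = [q] − [p]. For instance
  ∂BF = F − B.
The 5×6 boundary matrix has rank 4 and Smith normal form diag(1,1,1,1).

Now H_k = ker ∂_k / im ∂_{k+1}, so:

  H_0: rank C_0 − rank ∂_1 = 5 − 4 = 1, and the invariant factors of ∂_1 are all 1, so H_0 ≅ Z.
  H_1: rank ker ∂_1 − rank ∂_2 = (6 − 4) − 0 = 2, and there is no ∂_2, so H_1 ≅ Z^2.

As a check, the Euler characteristic is 5 − 6 = -1, which agrees with 1 − 2 = -1.
(K is a triangulation of a wedge of 2 circles.)

H_0 ≅ Z,  H_1 ≅ Z^2.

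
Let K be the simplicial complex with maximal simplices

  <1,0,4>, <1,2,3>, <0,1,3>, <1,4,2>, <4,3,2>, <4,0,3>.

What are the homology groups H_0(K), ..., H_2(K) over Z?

We work with the vertex ordering 0 < 1 < 2 < 3 < 4. The simplices of K, each written with vertices in increasing order, are:

  0-simplices (5): [0], [1], [2], [3], [4]
  1-simplices (9): [0,1], [0,3], [0,4], [1,2], [1,3], [1,4], [2,3], [2,4], [3,4]
  2-simplices (6): [0,1,3], [0,1,4], [0,3,4], [1,2,3], [1,2,4], [2,3,4]

Hence C_0 ≅ Z^5, C_1 ≅ Z^9, C_2 ≅ Z^6.

∂_1: C_1 → C_0 maps an edge to its endpoints' difference, ∂[p,q] = q − p.
The resulting 5×9 matrix has rank 4, and its Smith normal form has invariant factors (1,1,1,1).

∂_2: C_2 → C_1 sends each 2-simplex [p,q,r] to [q,r] − [p,r] + [p,q]. For instance
  ∂[0,1,4] = [1,4] − [0,4] + [0,1],
  ∂[0,1,3] = [1,3] − [0,3] + [0,1].
The 9×6 boundary matrix has rank 5 and Smith normal form diag(1,1,1,1,1).

Reading off H_k = ker ∂_k / im ∂_{k+1}:

  H_0: rank C_0 − rank ∂_1 = 5 − 4 = 1, and the invariant factors of ∂_1 are all 1, so H_0 = Z.
  H_1: rank ker ∂_1 − rank ∂_2 = (9 − 4) − 5 = 0, and the invariant factors of ∂_2 are all 1, so H_1 = 0.
  H_2: rank ker ∂_2 − rank ∂_3 = (6 − 5) − 0 = 1, and there is no ∂_3, so H_2 = Z.

As a check, the Euler characteristic is 5 − 9 + 6 = 2, which agrees with 1 − 0 + 1 = 2.

H_0 = Z,  H_1 = 0,  H_2 = Z.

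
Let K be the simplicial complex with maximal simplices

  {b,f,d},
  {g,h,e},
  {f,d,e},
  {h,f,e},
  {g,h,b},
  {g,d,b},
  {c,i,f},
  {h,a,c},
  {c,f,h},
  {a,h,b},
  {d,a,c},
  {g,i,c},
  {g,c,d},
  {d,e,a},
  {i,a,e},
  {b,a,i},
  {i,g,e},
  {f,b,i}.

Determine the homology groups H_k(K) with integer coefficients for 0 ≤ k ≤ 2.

We work with the vertex ordering a < b < c < d < e < f < g < h < i. The simplices of K, each written with vertices in increasing order, are:

  0-simplices (9): a, b, c, d, e, f, g, h, i
  1-simplices (27): ab, ac, ad, ae, ah, ai, bd, bf, bg, bh, bi, cd, cf, cg, ch, ci, de, df, dg, ef, eg, eh, ei, fh, fi, gh, gi
  2-simplices (18): abh, abi, acd, ach, ade, aei, bdf, bdg, bfi, bgh, cdg, cfh, cfi, cgi, def, efh, egh, egi

so the chain groups are C_0 ≅ Z^9, C_1 ≅ Z^27, C_2 ≅ Z^18.

∂_1: C_1 → C_0 sends each edge [p,q] (with p < q) to q − p.
As a 9×27 matrix over Z this has rank 8, with invariant factors (1,1,1,1,1,1,1,1).

∂_2: C_2 → C_1 sends each 2-simplex [p,q,r] to [q,r] − [p,r] + [p,q]. For instance
  ∂bdg = dg − bg + bd,
  ∂abi = bi − ai + ab.
The resulting 27×18 matrix has rank 17, and its Smith normal form has invariant factors (1,1,1,1,1,1,1,1,1,1,1,1,1,1,1,1,1).

Computing H_k = (kernel of ∂_k) / (image of ∂_{k+1}):

  H_0: rank C_0 − rank ∂_1 = 9 − 8 = 1, and the invariant factors of ∂_1 are all 1, so H_0 ≅ Z.
  H_1: rank ker ∂_1 − rank ∂_2 = (27 − 8) − 17 = 2, and the invariant factors of ∂_2 are all 1, so H_1 ≅ Z^2.
  H_2: rank ker ∂_2 − rank ∂_3 = (18 − 17) − 0 = 1, and there is no ∂_3, so H_2 ≅ Z.

As a check, the Euler characteristic is 9 − 27 + 18 = 0, which agrees with 1 − 2 + 1 = 0.

H_0 = Z,  H_1 = Z^2,  H_2 = Z.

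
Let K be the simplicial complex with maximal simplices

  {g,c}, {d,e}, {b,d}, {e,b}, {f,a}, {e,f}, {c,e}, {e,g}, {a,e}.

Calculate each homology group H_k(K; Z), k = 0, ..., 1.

Take the total order a < b < c < d < e < f < g on the vertex set. Then K (dimension 1) consists of the simplices:

  0-simplices (7): a, b, c, d, e, f, g
  1-simplices (9): ae, af, bd, be, ce, cg, de, ef, eg

Hence C_0 ≅ Z^7, C_1 ≅ Z^9.

Boundary ∂_1: C_1 → C_0 maps an edge to its endpoints' difference, ∂[p,q] = q − p. For instance
  ∂ef = f − e.
The resulting 7×9 matrix has rank 6, and its Smith normal form has invariant factors (1,1,1,1,1,1).

Computing H_k = (kernel of ∂_k) / (image of ∂_{k+1}):

  H_0: rank C_0 − rank ∂_1 = 7 − 6 = 1, and the invariant factors of ∂_1 are all 1, so H_0 ≅ Z.
  H_1: rank ker ∂_1 − rank ∂_2 = (9 − 6) − 0 = 3, and there is no ∂_2, so H_1 ≅ Z^3.

H_0 ≅ Z,  H_1 ≅ Z^3.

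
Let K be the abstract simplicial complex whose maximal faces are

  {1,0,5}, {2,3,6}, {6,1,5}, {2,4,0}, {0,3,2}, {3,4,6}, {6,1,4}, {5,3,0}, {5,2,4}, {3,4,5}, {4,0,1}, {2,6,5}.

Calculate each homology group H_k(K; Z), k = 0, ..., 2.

Take the total order 0 < 1 < 2 < 3 < 4 < 5 < 6 on the vertex set. Then K (dimension 2) consists of the simplices:

  0-simplices (7): [0], [1], [2], [3], [4], [5], [6]
  1-simplices (18): [0,1], [0,2], [0,3], [0,4], [0,5], [1,4], [1,5], [1,6], [2,3], [2,4], [2,5], [2,6], [3,4], [3,5], [3,6], [4,5], [4,6], [5,6]
  2-simplices (12): [0,1,4], [0,1,5], [0,2,3], [0,2,4], [0,3,5], [1,4,6], [1,5,6], [2,3,6], [2,4,5], [2,5,6], [3,4,5], [3,4,6]

Hence C_0 ≅ Z^7, C_1 ≅ Z^18, C_2 ≅ Z^12.

Boundary ∂_1: C_1 → C_0 maps an edge to its endpoints' difference, ∂[p,q] = q − p.
This gives a 7×18 integer matrix of rank 6; reducing to Smith normal form yields diagonal entries (1,1,1,1,1,1).

∂_2: C_2 → C_1 maps a triangle to the signed sum of its edges. For instance
  ∂[0,1,4] = [1,4] − [0,4] + [0,1],
  ∂[1,5,6] = [5,6] − [1,6] + [1,5].
The resulting 18×12 matrix has rank 12, and its Smith normal form has invariant factors (1,1,1,1,1,1,1,1,1,1,1,2).

From H_k ≅ ker(∂_k) / im(∂_{k+1}) we obtain:

  H_0: rank C_0 − rank ∂_1 = 7 − 6 = 1, and the invariant factors of ∂_1 are all 1, so H_0 = Z.
  H_1: rank ker ∂_1 − rank ∂_2 = (18 − 6) − 12 = 0, and ∂_2 has invariant factor 2 > 1, so H_1 = Z_2.
  H_2: rank ker ∂_2 − rank ∂_3 = (12 − 12) − 0 = 0, and there is no ∂_3, so H_2 = 0.

H_0 = Z,  H_1 = Z_2,  H_2 = 0.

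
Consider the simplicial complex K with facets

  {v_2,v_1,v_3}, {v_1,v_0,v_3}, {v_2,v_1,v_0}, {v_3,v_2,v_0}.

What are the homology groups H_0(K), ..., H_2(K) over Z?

H_0 ≅ Z,  H_1 = 0,  H_2 ≅ Z.

K has 4 vertices, 6 edges, 4 triangles.
rank ∂_0 = 0, rank ∂_1 = 3 ⇒ b_0 = 4 − 0 − 3 = 1; all invariant factors of ∂_1 are 1 so no torsion. So H_0 ≅ Z.
rank ∂_1 = 3, rank ∂_2 = 3 ⇒ b_1 = 6 − 3 − 3 = 0; all invariant factors of ∂_2 are 1 so no torsion. So H_1 ≅ 0.
rank ∂_2 = 3, rank ∂_3 = 0 ⇒ b_2 = 4 − 3 − 0 = 1. So H_2 ≅ Z.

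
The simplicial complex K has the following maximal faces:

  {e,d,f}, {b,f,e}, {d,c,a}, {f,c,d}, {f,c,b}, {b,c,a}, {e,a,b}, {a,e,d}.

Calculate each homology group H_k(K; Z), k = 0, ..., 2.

H_0 = Z,  H_1 = 0,  H_2 = Z.

Fix the vertex order a < b < c < d < e < f and write every simplex with vertices in increasing order. Then dim K = 2 and the simplices of K are:

  0-simplices (6): a, b, c, d, e, f
  1-simplices (12): ab, ac, ad, ae, bc, be, bf, cd, cf, de, df, ef
  2-simplices (8): abc, abe, acd, ade, bcf, bef, cdf, def

Hence C_0 ≅ Z^6, C_1 ≅ Z^12, C_2 ≅ Z^8.

The boundary map ∂_1: C_1 → C_0 sends each edge [p,q] (with p < q) to q − p. For instance
  ∂cd = d − c.
The 6×12 boundary matrix has rank 5 and Smith normal form diag(1,1,1,1,1).

∂_2: C_2 → C_1 maps a triangle to the signed sum of its edges. For instance
  ∂cdf = df − cf + cd,
  ∂abc = bc − ac + ab.
This gives a 12×8 integer matrix of rank 7; reducing to Smith normal form yields diagonal entries (1,1,1,1,1,1,1).

Computing H_k = (kernel of ∂_k) / (image of ∂_{k+1}):

  H_0: rank C_0 − rank ∂_1 = 6 − 5 = 1, and the invariant factors of ∂_1 are all 1, so H_0 = Z.
  H_1: rank ker ∂_1 − rank ∂_2 = (12 − 5) − 7 = 0, and the invariant factors of ∂_2 are all 1, so H_1 = 0.
  H_2: rank ker ∂_2 − rank ∂_3 = (8 − 7) − 0 = 1, and there is no ∂_3, so H_2 = Z.

As a check, the Euler characteristic is 6 − 12 + 8 = 2, which agrees with 1 − 0 + 1 = 2.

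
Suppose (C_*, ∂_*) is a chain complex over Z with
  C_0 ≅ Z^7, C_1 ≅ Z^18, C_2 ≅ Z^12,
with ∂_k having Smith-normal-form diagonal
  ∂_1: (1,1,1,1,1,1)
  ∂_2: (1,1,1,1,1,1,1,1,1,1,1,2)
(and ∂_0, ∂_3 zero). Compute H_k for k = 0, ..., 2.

H_0: b_0 = 7 − 0 − 6 = 1; torsion from ∂_1 factors > 1: none. So H_0 ≅ Z.
H_1: b_1 = 18 − 6 − 12 = 0; torsion from ∂_2 factors > 1: [2]. So H_1 ≅ Z/2Z.
H_2: b_2 = 12 − 12 − 0 = 0; torsion from ∂_3 factors > 1: none. So H_2 ≅ 0.

H_0 ≅ Z,  H_1 ≅ Z/2Z,  H_2 = 0.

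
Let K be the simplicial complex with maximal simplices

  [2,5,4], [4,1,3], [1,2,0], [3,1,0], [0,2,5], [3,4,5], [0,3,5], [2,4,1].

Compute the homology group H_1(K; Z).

K has 6 vertices, 12 edges, 8 triangles.
rank ∂_1 = 5, rank ∂_2 = 7 ⇒ b_1 = 12 − 5 − 7 = 0; all invariant factors of ∂_2 are 1 so no torsion. So H_1 = 0.

H_1 ≅ 0.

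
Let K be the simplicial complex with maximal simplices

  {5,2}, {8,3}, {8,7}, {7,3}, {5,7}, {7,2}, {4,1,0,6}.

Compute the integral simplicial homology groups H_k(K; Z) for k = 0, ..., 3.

We work with the vertex ordering 0 < 1 < 2 < 3 < 4 < 5 < 6 < 7 < 8. The simplices of K, each written with vertices in increasing order, are:

  0-simplices (9): [0], [1], [2], [3], [4], [5], [6], [7], [8]
  1-simplices (12): [0,1], [0,4], [0,6], [1,4], [1,6], [2,5], [2,7], [3,7], [3,8], [4,6], [5,7], [7,8]
  2-simplices (4): [0,1,4], [0,1,6], [0,4,6], [1,4,6]
  3-simplices (1): [0,1,4,6]

so the chain groups are C_0 ≅ Z^9, C_1 ≅ Z^12, C_2 ≅ Z^4, C_3 ≅ Z^1.

∂_1: C_1 → C_0 maps an edge to its endpoints' difference, ∂[p,q] = q − p. For instance
  ∂[0,1] = [1] − [0].
As a 9×12 matrix over Z this has rank 7, with invariant factors (1,1,1,1,1,1,1).

∂_2: C_2 → C_1 sends each 2-simplex [p,q,r] to [q,r] − [p,r] + [p,q]. For instance
  ∂[1,4,6] = [4,6] − [1,6] + [1,4],
  ∂[0,1,6] = [1,6] − [0,6] + [0,1].
The resulting 12×4 matrix has rank 3, and its Smith normal form has invariant factors (1,1,1).

The boundary map ∂_3: C_3 → C_2 sends each 3-simplex σ to the alternating sum Σ_i (−1)^i (σ with its i-th vertex removed). For instance
  ∂[0,1,4,6] = [1,4,6] − [0,4,6] + [0,1,6] − [0,1,4].
As a 4×1 matrix over Z this has rank 1, with invariant factors (1).

Reading off H_k = ker ∂_k / im ∂_{k+1}:

  H_0: rank C_0 − rank ∂_1 = 9 − 7 = 2, and the invariant factors of ∂_1 are all 1, so H_0 = Z^2.
  H_1: rank ker ∂_1 − rank ∂_2 = (12 − 7) − 3 = 2, and the invariant factors of ∂_2 are all 1, so H_1 = Z^2.
  H_2: rank ker ∂_2 − rank ∂_3 = (4 − 3) − 1 = 0, and the invariant factors of ∂_3 are all 1, so H_2 = 0.
  H_3: rank ker ∂_3 − rank ∂_4 = (1 − 1) − 0 = 0, and there is no ∂_4, so H_3 = 0.

As a check, the Euler characteristic is 9 − 12 + 4 − 1 = 0, which agrees with 2 − 2 + 0 − 0 = 0.
(K is a triangulation of the disjoint union of the 3-simplex and a wedge of 2 circles.)

H_0 = Z^2,  H_1 = Z^2,  H_2 = 0,  H_3 = 0.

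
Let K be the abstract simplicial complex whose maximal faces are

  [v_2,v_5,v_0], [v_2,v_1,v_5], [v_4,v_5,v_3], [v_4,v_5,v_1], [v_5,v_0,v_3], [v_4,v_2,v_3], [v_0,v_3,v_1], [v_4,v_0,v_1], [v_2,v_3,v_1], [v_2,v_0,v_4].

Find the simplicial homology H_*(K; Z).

H_0 ≅ Z,  H_1 ≅ Z/2Z,  H_2 = 0.

We work with the vertex ordering v_0 < v_1 < v_2 < v_3 < v_4 < v_5. The simplices of K, each written with vertices in increasing order, are:

  0-simplices (6): [v_0], [v_1], [v_2], [v_3], [v_4], [v_5]
  1-simplices (15): (15 of them)
  2-simplices (10): [v_0,v_1,v_3], [v_0,v_1,v_4], [v_0,v_2,v_4], [v_0,v_2,v_5], [v_0,v_3,v_5], [v_1,v_2,v_3], [v_1,v_2,v_5], [v_1,v_4,v_5], [v_2,v_3,v_4], [v_3,v_4,v_5]

Hence C_0 ≅ Z^6, C_1 ≅ Z^15, C_2 ≅ Z^10.

The boundary map ∂_1: C_1 → C_0 maps an edge to its endpoints' difference, ∂[p,q] = q − p.
The 6×15 boundary matrix has rank 5 and Smith normal form diag(1,1,1,1,1).

∂_2: C_2 → C_1 maps a triangle to the signed sum of its edges. For instance
  ∂[v_0,v_3,v_5] = [v_3,v_5] − [v_0,v_5] + [v_0,v_3],
  ∂[v_0,v_1,v_3] = [v_1,v_3] − [v_0,v_3] + [v_0,v_1].
The resulting 15×10 matrix has rank 10, and its Smith normal form has invariant factors (1,1,1,1,1,1,1,1,1,2).

Computing H_k = (kernel of ∂_k) / (image of ∂_{k+1}):

  H_0: rank C_0 − rank ∂_1 = 6 − 5 = 1, and the invariant factors of ∂_1 are all 1, so H_0 ≅ Z.
  H_1: rank ker ∂_1 − rank ∂_2 = (15 − 5) − 10 = 0, and ∂_2 has invariant factor 2 > 1, so H_1 ≅ Z/2Z.
  H_2: rank ker ∂_2 − rank ∂_3 = (10 − 10) − 0 = 0, and there is no ∂_3, so H_2 ≅ 0.

As a check, the Euler characteristic is 6 − 15 + 10 = 1, which agrees with 1 − 0 + 0 = 1.
(K is a triangulation of the real projective plane RP^2.)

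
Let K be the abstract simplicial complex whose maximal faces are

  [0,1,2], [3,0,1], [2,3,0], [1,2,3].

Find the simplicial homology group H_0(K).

Order the vertices as 0 < 1 < 2 < 3. Listing each simplex with vertices in this order, K has dimension 2 with simplices:

  0-simplices (4): [0], [1], [2], [3]
  1-simplices (6): [0,1], [0,2], [0,3], [1,2], [1,3], [2,3]
  2-simplices (4): [0,1,2], [0,1,3], [0,2,3], [1,2,3]

Hence C_0 ≅ Z^4, C_1 ≅ Z^6, C_2 ≅ Z^4.

Boundary ∂_1: C_1 → C_0 sends each edge [p,q] (with p < q) to q − p.
This gives a 4×6 integer matrix of rank 3; reducing to Smith normal form yields diagonal entries (1,1,1).

Boundary ∂_2: C_2 → C_1 maps a triangle to the signed sum of its edges. For instance
  ∂[0,2,3] = [2,3] − [0,3] + [0,2],
  ∂[0,1,2] = [1,2] − [0,2] + [0,1].
This gives a 6×4 integer matrix of rank 3; reducing to Smith normal form yields diagonal entries (1,1,1).

Reading off H_k = ker ∂_k / im ∂_{k+1}:

  H_0: rank C_0 − rank ∂_1 = 4 − 3 = 1, and the invariant factors of ∂_1 are all 1, so H_0 ≅ Z.

H_0 ≅ Z.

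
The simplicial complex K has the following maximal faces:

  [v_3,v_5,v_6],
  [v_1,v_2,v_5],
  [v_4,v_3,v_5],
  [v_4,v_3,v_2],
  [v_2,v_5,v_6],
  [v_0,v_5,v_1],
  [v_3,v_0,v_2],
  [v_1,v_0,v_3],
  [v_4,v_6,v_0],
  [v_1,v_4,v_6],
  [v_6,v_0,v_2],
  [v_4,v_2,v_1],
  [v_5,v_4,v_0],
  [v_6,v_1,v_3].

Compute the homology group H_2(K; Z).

H_2 = Z.

Fix the vertex order v_0 < v_1 < v_2 < v_3 < v_4 < v_5 < v_6 and write every simplex with vertices in increasing order. Then dim K = 2 and the simplices of K are:

  0-simplices (7): [v_0], [v_1], [v_2], [v_3], [v_4], [v_5], [v_6]
  1-simplices (21): (21 of them)
  2-simplices (14): (14 of them)

Hence C_0 ≅ Z^7, C_1 ≅ Z^21, C_2 ≅ Z^14.

Boundary ∂_1: C_1 → C_0 sends each edge [p,q] (with p < q) to q − p. For instance
  ∂[v_4,v_5] = [v_5] − [v_4].
This gives a 7×21 integer matrix of rank 6; reducing to Smith normal form yields diagonal entries (1,1,1,1,1,1).

∂_2: C_2 → C_1 sends each 2-simplex [p,q,r] to [q,r] − [p,r] + [p,q]. For instance
  ∂[v_0,v_1,v_5] = [v_1,v_5] − [v_0,v_5] + [v_0,v_1],
  ∂[v_1,v_2,v_5] = [v_2,v_5] − [v_1,v_5] + [v_1,v_2].
The 21×14 boundary matrix has rank 13 and Smith normal form diag(1,1,1,1,1,1,1,1,1,1,1,1,1).

Reading off H_k = ker ∂_k / im ∂_{k+1}:

  H_2: rank ker ∂_2 − rank ∂_3 = (14 − 13) − 0 = 1, and there is no ∂_3, so H_2 ≅ Z.

(K is a triangulation of the torus T^2.)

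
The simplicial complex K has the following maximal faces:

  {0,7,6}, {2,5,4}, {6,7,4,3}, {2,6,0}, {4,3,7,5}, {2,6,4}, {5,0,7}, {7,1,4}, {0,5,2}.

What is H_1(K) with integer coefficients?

Fix the vertex order 0 < 1 < 2 < 3 < 4 < 5 < 6 < 7 and write every simplex with vertices in increasing order. Then dim K = 3 and the simplices of K are:

  0-simplices (8): [0], [1], [2], [3], [4], [5], [6], [7]
  1-simplices (18): [0,2], [0,5], [0,6], [0,7], [1,4], [1,7], [2,4], [2,5], [2,6], [3,4], [3,5], [3,6], [3,7], [4,5], [4,6], [4,7], [5,7], [6,7]
  2-simplices (14): [0,2,5], [0,2,6], [0,5,7], [0,6,7], [1,4,7], [2,4,5], [2,4,6], [3,4,5], [3,4,6], [3,4,7], [3,5,7], [3,6,7], [4,5,7], [4,6,7]
  3-simplices (2): [3,4,5,7], [3,4,6,7]

so the chain groups are C_0 ≅ Z^8, C_1 ≅ Z^18, C_2 ≅ Z^14, C_3 ≅ Z^2.

The boundary map ∂_1: C_1 → C_0 is given by ∂[p,q] = [q] − [p].
This gives a 8×18 integer matrix of rank 7; reducing to Smith normal form yields diagonal entries (1,1,1,1,1,1,1).

∂_2: C_2 → C_1 acts by ∂[p,q,r] = [q,r] − [p,r] + [p,q]. For instance
  ∂[2,4,6] = [4,6] − [2,6] + [2,4],
  ∂[0,2,5] = [2,5] − [0,5] + [0,2].
This gives a 18×14 integer matrix of rank 11; reducing to Smith normal form yields diagonal entries (1,1,1,1,1,1,1,1,1,1,1).

Boundary ∂_3: C_3 → C_2 sends each 3-simplex σ to the alternating sum Σ_i (−1)^i (σ with its i-th vertex removed). For instance
  ∂[3,4,5,7] = [4,5,7] − [3,5,7] + [3,4,7] − [3,4,5],
  ∂[3,4,6,7] = [4,6,7] − [3,6,7] + [3,4,7] − [3,4,6].
The 14×2 boundary matrix has rank 2 and Smith normal form diag(1,1).

Reading off H_k = ker ∂_k / im ∂_{k+1}:

  H_1: rank ker ∂_1 − rank ∂_2 = (18 − 7) − 11 = 0, and the invariant factors of ∂_2 are all 1, so H_1 ≅ 0.

H_1 = 0.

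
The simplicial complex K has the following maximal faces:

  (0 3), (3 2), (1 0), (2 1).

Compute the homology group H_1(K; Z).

H_1 ≅ Z.

Order the vertices as 0 < 1 < 2 < 3. Listing each simplex with vertices in this order, K has dimension 1 with simplices:

  0-simplices (4): [0], [1], [2], [3]
  1-simplices (4): [0,1], [0,3], [1,2], [2,3]

giving chain groups C_0 ≅ Z^4, C_1 ≅ Z^4.

The boundary map ∂_1: C_1 → C_0 sends each edge [p,q] (with p < q) to q − p. For instance
  ∂[0,1] = [1] − [0].
This gives a 4×4 integer matrix of rank 3; reducing to Smith normal form yields diagonal entries (1,1,1).

From H_k ≅ ker(∂_k) / im(∂_{k+1}) we obtain:

  H_1: rank ker ∂_1 − rank ∂_2 = (4 − 3) − 0 = 1, and there is no ∂_2, so H_1 ≅ Z.

(K is a triangulation of the circle S^1.)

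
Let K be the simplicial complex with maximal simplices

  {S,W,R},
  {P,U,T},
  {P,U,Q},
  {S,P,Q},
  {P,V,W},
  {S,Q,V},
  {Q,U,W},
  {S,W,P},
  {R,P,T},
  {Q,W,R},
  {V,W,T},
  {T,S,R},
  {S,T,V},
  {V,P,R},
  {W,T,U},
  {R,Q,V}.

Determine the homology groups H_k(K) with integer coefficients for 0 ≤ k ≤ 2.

H_0 = Z,  H_1 = Z^2,  H_2 = Z.

We work with the vertex ordering P < Q < R < S < T < U < V < W. The simplices of K, each written with vertices in increasing order, are:

  0-simplices (8): P, Q, R, S, T, U, V, W
  1-simplices (24): PQ, PR, PS, PT, PU, PV, PW, QR, QS, QU, QV, QW, RS, RT, RV, RW, ST, SV, SW, TU, TV, TW, UW, VW
  2-simplices (16): PQS, PQU, PRT, PRV, PSW, PTU, PVW, QRV, QRW, QSV, QUW, RST, RSW, STV, TUW, TVW

Hence C_0 ≅ Z^8, C_1 ≅ Z^24, C_2 ≅ Z^16.

Boundary ∂_1: C_1 → C_0 sends each edge [p,q] (with p < q) to q − p. For instance
  ∂RW = W − R.
As a 8×24 matrix over Z this has rank 7, with invariant factors (1,1,1,1,1,1,1).

Boundary ∂_2: C_2 → C_1 acts by ∂[p,q,r] = [q,r] − [p,r] + [p,q]. For instance
  ∂RSW = SW − RW + RS,
  ∂QRV = RV − QV + QR.
The 24×16 boundary matrix has rank 15 and Smith normal form diag(1,1,1,1,1,1,1,1,1,1,1,1,1,1,1).

Now H_k = ker ∂_k / im ∂_{k+1}, so:

  H_0: rank C_0 − rank ∂_1 = 8 − 7 = 1, and the invariant factors of ∂_1 are all 1, so H_0 ≅ Z.
  H_1: rank ker ∂_1 − rank ∂_2 = (24 − 7) − 15 = 2, and the invariant factors of ∂_2 are all 1, so H_1 ≅ Z^2.
  H_2: rank ker ∂_2 − rank ∂_3 = (16 − 15) − 0 = 1, and there is no ∂_3, so H_2 ≅ Z.

As a check, the Euler characteristic is 8 − 24 + 16 = 0, which agrees with 1 − 2 + 1 = 0.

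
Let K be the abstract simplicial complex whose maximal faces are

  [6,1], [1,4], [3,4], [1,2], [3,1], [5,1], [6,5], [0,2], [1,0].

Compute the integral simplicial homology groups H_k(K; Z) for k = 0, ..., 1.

H_0 ≅ Z,  H_1 ≅ Z^3.

Take the total order 0 < 1 < 2 < 3 < 4 < 5 < 6 on the vertex set. Then K (dimension 1) consists of the simplices:

  0-simplices (7): [0], [1], [2], [3], [4], [5], [6]
  1-simplices (9): [0,1], [0,2], [1,2], [1,3], [1,4], [1,5], [1,6], [3,4], [5,6]

Hence C_0 ≅ Z^7, C_1 ≅ Z^9.

The boundary map ∂_1: C_1 → C_0 is given by ∂[p,q] = [q] − [p]. For instance
  ∂[1,3] = [3] − [1].
As a 7×9 matrix over Z this has rank 6, with invariant factors (1,1,1,1,1,1).

Computing H_k = (kernel of ∂_k) / (image of ∂_{k+1}):

  H_0: rank C_0 − rank ∂_1 = 7 − 6 = 1, and the invariant factors of ∂_1 are all 1, so H_0 ≅ Z.
  H_1: rank ker ∂_1 − rank ∂_2 = (9 − 6) − 0 = 3, and there is no ∂_2, so H_1 ≅ Z^3.

As a check, the Euler characteristic is 7 − 9 = -2, which agrees with 1 − 3 = -2.
(K is a triangulation of a wedge of 3 circles.)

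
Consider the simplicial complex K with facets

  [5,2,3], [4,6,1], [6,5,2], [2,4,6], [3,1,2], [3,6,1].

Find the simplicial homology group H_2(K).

H_2 = 0.

We work with the vertex ordering 1 < 2 < 3 < 4 < 5 < 6. The simplices of K, each written with vertices in increasing order, are:

  0-simplices (6): [1], [2], [3], [4], [5], [6]
  1-simplices (12): [1,2], [1,3], [1,4], [1,6], [2,3], [2,4], [2,5], [2,6], [3,5], [3,6], [4,6], [5,6]
  2-simplices (6): [1,2,3], [1,3,6], [1,4,6], [2,3,5], [2,4,6], [2,5,6]

so the chain groups are C_0 ≅ Z^6, C_1 ≅ Z^12, C_2 ≅ Z^6.

∂_1: C_1 → C_0 maps an edge to its endpoints' difference, ∂[p,q] = q − p. For instance
  ∂[1,2] = [2] − [1].
The resulting 6×12 matrix has rank 5, and its Smith normal form has invariant factors (1,1,1,1,1).

∂_2: C_2 → C_1 maps a triangle to the signed sum of its edges. For instance
  ∂[1,4,6] = [4,6] − [1,6] + [1,4],
  ∂[1,2,3] = [2,3] − [1,3] + [1,2].
As a 12×6 matrix over Z this has rank 6, with invariant factors (1,1,1,1,1,1).

Computing H_k = (kernel of ∂_k) / (image of ∂_{k+1}):

  H_2: rank ker ∂_2 − rank ∂_3 = (6 − 6) − 0 = 0, and there is no ∂_3, so H_2 = 0.

(K is a triangulation of the cylinder S^1 x I.)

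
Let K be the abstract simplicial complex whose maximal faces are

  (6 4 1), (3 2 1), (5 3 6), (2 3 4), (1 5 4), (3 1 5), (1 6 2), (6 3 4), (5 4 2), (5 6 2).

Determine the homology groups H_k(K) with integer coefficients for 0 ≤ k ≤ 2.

H_0 ≅ Z,  H_1 ≅ Z/2,  H_2 = 0.

Take the total order 1 < 2 < 3 < 4 < 5 < 6 on the vertex set. Then K (dimension 2) consists of the simplices:

  0-simplices (6): [1], [2], [3], [4], [5], [6]
  1-simplices (15): [1,2], [1,3], [1,4], [1,5], [1,6], [2,3], [2,4], [2,5], [2,6], [3,4], [3,5], [3,6], [4,5], [4,6], [5,6]
  2-simplices (10): [1,2,3], [1,2,6], [1,3,5], [1,4,5], [1,4,6], [2,3,4], [2,4,5], [2,5,6], [3,4,6], [3,5,6]

Hence C_0 ≅ Z^6, C_1 ≅ Z^15, C_2 ≅ Z^10.

Boundary ∂_1: C_1 → C_0 is given by ∂[p,q] = [q] − [p]. For instance
  ∂[2,3] = [3] − [2].
As a 6×15 matrix over Z this has rank 5, with invariant factors (1,1,1,1,1).

The boundary map ∂_2: C_2 → C_1 sends each 2-simplex [p,q,r] to [q,r] − [p,r] + [p,q]. For instance
  ∂[2,4,5] = [4,5] − [2,5] + [2,4],
  ∂[1,2,6] = [2,6] − [1,6] + [1,2].
As a 15×10 matrix over Z this has rank 10, with invariant factors (1,1,1,1,1,1,1,1,1,2).

Now H_k = ker ∂_k / im ∂_{k+1}, so:

  H_0: rank C_0 − rank ∂_1 = 6 − 5 = 1, and the invariant factors of ∂_1 are all 1, so H_0 ≅ Z.
  H_1: rank ker ∂_1 − rank ∂_2 = (15 − 5) − 10 = 0, and ∂_2 has invariant factor 2 > 1, so H_1 ≅ Z/2.
  H_2: rank ker ∂_2 − rank ∂_3 = (10 − 10) − 0 = 0, and there is no ∂_3, so H_2 ≅ 0.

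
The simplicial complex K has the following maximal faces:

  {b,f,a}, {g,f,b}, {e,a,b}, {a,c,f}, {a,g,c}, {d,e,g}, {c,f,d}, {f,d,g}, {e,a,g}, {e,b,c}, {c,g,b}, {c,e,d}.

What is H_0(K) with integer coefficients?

H_0 = Z.

Order the vertices as a < b < c < d < e < f < g. Listing each simplex with vertices in this order, K has dimension 2 with simplices:

  0-simplices (7): a, b, c, d, e, f, g
  1-simplices (18): ab, ac, ae, af, ag, bc, be, bf, bg, cd, ce, cf, cg, de, df, dg, eg, fg
  2-simplices (12): abe, abf, acf, acg, aeg, bce, bcg, bfg, cde, cdf, deg, dfg

Hence C_0 ≅ Z^7, C_1 ≅ Z^18, C_2 ≅ Z^12.

∂_1: C_1 → C_0 is given by ∂[p,q] = [q] − [p]. For instance
  ∂ab = b − a.
As a 7×18 matrix over Z this has rank 6, with invariant factors (1,1,1,1,1,1).

The boundary map ∂_2: C_2 → C_1 maps a triangle to the signed sum of its edges. For instance
  ∂abe = be − ae + ab,
  ∂bfg = fg − bg + bf.
As a 18×12 matrix over Z this has rank 12, with invariant factors (1,1,1,1,1,1,1,1,1,1,1,2).

From H_k ≅ ker(∂_k) / im(∂_{k+1}) we obtain:

  H_0: rank C_0 − rank ∂_1 = 7 − 6 = 1, and the invariant factors of ∂_1 are all 1, so H_0 ≅ Z.

(K is a triangulation of the real projective plane RP^2.)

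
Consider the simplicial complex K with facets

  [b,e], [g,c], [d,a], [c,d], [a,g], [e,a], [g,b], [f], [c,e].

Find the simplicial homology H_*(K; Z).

We work with the vertex ordering a < b < c < d < e < f < g. The simplices of K, each written with vertices in increasing order, are:

  0-simplices (7): a, b, c, d, e, f, g
  1-simplices (8): ad, ae, ag, be, bg, cd, ce, cg

so the chain groups are C_0 ≅ Z^7, C_1 ≅ Z^8.

The boundary map ∂_1: C_1 → C_0 sends each edge [p,q] (with p < q) to q − p. For instance
  ∂cg = g − c.
The resulting 7×8 matrix has rank 5, and its Smith normal form has invariant factors (1,1,1,1,1).

Now H_k = ker ∂_k / im ∂_{k+1}, so:

  H_0: rank C_0 − rank ∂_1 = 7 − 5 = 2, and the invariant factors of ∂_1 are all 1, so H_0 = Z^2.
  H_1: rank ker ∂_1 − rank ∂_2 = (8 − 5) − 0 = 3, and there is no ∂_2, so H_1 = Z^3.

As a check, the Euler characteristic is 7 − 8 = -1, which agrees with 2 − 3 = -1.

H_0 ≅ Z^2,  H_1 ≅ Z^3.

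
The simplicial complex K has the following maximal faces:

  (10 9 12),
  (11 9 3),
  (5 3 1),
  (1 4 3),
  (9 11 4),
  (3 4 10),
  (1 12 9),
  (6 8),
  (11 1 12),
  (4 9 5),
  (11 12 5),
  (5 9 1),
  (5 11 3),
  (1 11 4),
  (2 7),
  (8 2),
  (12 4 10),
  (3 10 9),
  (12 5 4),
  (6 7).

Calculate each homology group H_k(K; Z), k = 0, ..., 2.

Order the vertices as 1 < 2 < 3 < 4 < 5 < 6 < 7 < 8 < 9 < 10 < 11 < 12. Listing each simplex with vertices in this order, K has dimension 2 with simplices:

  0-simplices (12): [1], [2], [3], [4], [5], [6], [7], [8], [9], [10], [11], [12]
  1-simplices (28): (28 of them)
  2-simplices (16): [1,3,4], [1,3,5], [1,4,11], [1,5,9], [1,9,12], [1,11,12], [3,4,10], [3,5,11], [3,9,10], [3,9,11], [4,5,9], [4,5,12], [4,9,11], [4,10,12], [5,11,12], [9,10,12]

giving chain groups C_0 ≅ Z^12, C_1 ≅ Z^28, C_2 ≅ Z^16.

∂_1: C_1 → C_0 sends each edge [p,q] (with p < q) to q − p. For instance
  ∂[1,5] = [5] − [1].
As a 12×28 matrix over Z this has rank 10, with invariant factors (1,1,1,1,1,1,1,1,1,1).

The boundary map ∂_2: C_2 → C_1 acts by ∂[p,q,r] = [q,r] − [p,r] + [p,q]. For instance
  ∂[4,9,11] = [9,11] − [4,11] + [4,9],
  ∂[1,9,12] = [9,12] − [1,12] + [1,9].
This gives a 28×16 integer matrix of rank 15; reducing to Smith normal form yields diagonal entries (1,1,1,1,1,1,1,1,1,1,1,1,1,1,1).

Reading off H_k = ker ∂_k / im ∂_{k+1}:

  H_0: rank C_0 − rank ∂_1 = 12 − 10 = 2, and the invariant factors of ∂_1 are all 1, so H_0 ≅ Z^2.
  H_1: rank ker ∂_1 − rank ∂_2 = (28 − 10) − 15 = 3, and the invariant factors of ∂_2 are all 1, so H_1 ≅ Z^3.
  H_2: rank ker ∂_2 − rank ∂_3 = (16 − 15) − 0 = 1, and there is no ∂_3, so H_2 ≅ Z.

As a check, the Euler characteristic is 12 − 28 + 16 = 0, which agrees with 2 − 3 + 1 = 0.

H_0 ≅ Z^2,  H_1 ≅ Z^3,  H_2 ≅ Z.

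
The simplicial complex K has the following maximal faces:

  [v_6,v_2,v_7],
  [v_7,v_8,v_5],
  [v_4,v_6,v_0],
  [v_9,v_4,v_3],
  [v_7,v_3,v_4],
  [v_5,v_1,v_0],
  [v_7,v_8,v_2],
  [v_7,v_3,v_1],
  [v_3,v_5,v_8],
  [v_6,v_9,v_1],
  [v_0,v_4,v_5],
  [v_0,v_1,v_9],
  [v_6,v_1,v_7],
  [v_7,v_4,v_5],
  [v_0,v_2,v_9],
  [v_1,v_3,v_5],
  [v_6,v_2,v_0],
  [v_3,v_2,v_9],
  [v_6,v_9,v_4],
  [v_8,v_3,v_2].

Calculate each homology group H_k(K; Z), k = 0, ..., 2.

H_0 = Z,  H_1 = Z ⊕ Z/2,  H_2 = 0.

K has 10 vertices, 30 edges, 20 triangles.
rank ∂_0 = 0, rank ∂_1 = 9 ⇒ b_0 = 10 − 0 − 9 = 1; all invariant factors of ∂_1 are 1 so no torsion. So H_0 ≅ Z.
rank ∂_1 = 9, rank ∂_2 = 20 ⇒ b_1 = 30 − 9 − 20 = 1; ∂_2 has invariant factor(s) [2] giving torsion. So H_1 ≅ Z ⊕ Z/2.
rank ∂_2 = 20, rank ∂_3 = 0 ⇒ b_2 = 20 − 20 − 0 = 0. So H_2 ≅ 0.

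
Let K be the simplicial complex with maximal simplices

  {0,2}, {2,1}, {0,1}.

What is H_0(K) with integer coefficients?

Fix the vertex order 0 < 1 < 2 and write every simplex with vertices in increasing order. Then dim K = 1 and the simplices of K are:

  0-simplices (3): [0], [1], [2]
  1-simplices (3): [0,1], [0,2], [1,2]

so the chain groups are C_0 ≅ Z^3, C_1 ≅ Z^3.

Boundary ∂_1: C_1 → C_0 sends each edge [p,q] (with p < q) to q − p.
The resulting 3×3 matrix has rank 2, and its Smith normal form has invariant factors (1,1).

From H_k ≅ ker(∂_k) / im(∂_{k+1}) we obtain:

  H_0: rank C_0 − rank ∂_1 = 3 − 2 = 1, and the invariant factors of ∂_1 are all 1, so H_0 = Z.

(K is a triangulation of the circle S^1.)

H_0 ≅ Z.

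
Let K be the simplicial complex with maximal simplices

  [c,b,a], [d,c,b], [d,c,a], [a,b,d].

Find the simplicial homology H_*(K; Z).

H_0 ≅ Z,  H_1 = 0,  H_2 ≅ Z.

We work with the vertex ordering a < b < c < d. The simplices of K, each written with vertices in increasing order, are:

  0-simplices (4): a, b, c, d
  1-simplices (6): ab, ac, ad, bc, bd, cd
  2-simplices (4): abc, abd, acd, bcd

giving chain groups C_0 ≅ Z^4, C_1 ≅ Z^6, C_2 ≅ Z^4.

∂_1: C_1 → C_0 maps an edge to its endpoints' difference, ∂[p,q] = q − p.
This gives a 4×6 integer matrix of rank 3; reducing to Smith normal form yields diagonal entries (1,1,1).

∂_2: C_2 → C_1 maps a triangle to the signed sum of its edges. For instance
  ∂bcd = cd − bd + bc,
  ∂abd = bd − ad + ab.
The 6×4 boundary matrix has rank 3 and Smith normal form diag(1,1,1).

Now H_k = ker ∂_k / im ∂_{k+1}, so:

  H_0: rank C_0 − rank ∂_1 = 4 − 3 = 1, and the invariant factors of ∂_1 are all 1, so H_0 ≅ Z.
  H_1: rank ker ∂_1 − rank ∂_2 = (6 − 3) − 3 = 0, and the invariant factors of ∂_2 are all 1, so H_1 ≅ 0.
  H_2: rank ker ∂_2 − rank ∂_3 = (4 − 3) − 0 = 1, and there is no ∂_3, so H_2 ≅ Z.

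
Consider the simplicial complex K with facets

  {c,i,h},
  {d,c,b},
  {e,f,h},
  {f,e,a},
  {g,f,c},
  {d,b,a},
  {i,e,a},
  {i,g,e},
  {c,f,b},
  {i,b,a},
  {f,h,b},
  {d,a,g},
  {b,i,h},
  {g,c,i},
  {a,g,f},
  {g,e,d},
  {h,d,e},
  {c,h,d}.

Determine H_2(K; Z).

H_2 ≅ 0.

Order the vertices as a < b < c < d < e < f < g < h < i. Listing each simplex with vertices in this order, K has dimension 2 with simplices:

  0-simplices (9): a, b, c, d, e, f, g, h, i
  1-simplices (27): ab, ad, ae, af, ag, ai, bc, bd, bf, bh, bi, cd, cf, cg, ch, ci, de, dg, dh, ef, eg, eh, ei, fg, fh, gi, hi
  2-simplices (18): abd, abi, adg, aef, aei, afg, bcd, bcf, bfh, bhi, cdh, cfg, cgi, chi, deg, deh, efh, egi

so the chain groups are C_0 ≅ Z^9, C_1 ≅ Z^27, C_2 ≅ Z^18.

Boundary ∂_1: C_1 → C_0 maps an edge to its endpoints' difference, ∂[p,q] = q − p.
The 9×27 boundary matrix has rank 8 and Smith normal form diag(1,1,1,1,1,1,1,1).

∂_2: C_2 → C_1 sends each 2-simplex [p,q,r] to [q,r] − [p,r] + [p,q]. For instance
  ∂deh = eh − dh + de,
  ∂adg = dg − ag + ad.
The resulting 27×18 matrix has rank 18, and its Smith normal form has invariant factors (1,1,1,1,1,1,1,1,1,1,1,1,1,1,1,1,1,2).

From H_k ≅ ker(∂_k) / im(∂_{k+1}) we obtain:

  H_2: rank ker ∂_2 − rank ∂_3 = (18 − 18) − 0 = 0, and there is no ∂_3, so H_2 = 0.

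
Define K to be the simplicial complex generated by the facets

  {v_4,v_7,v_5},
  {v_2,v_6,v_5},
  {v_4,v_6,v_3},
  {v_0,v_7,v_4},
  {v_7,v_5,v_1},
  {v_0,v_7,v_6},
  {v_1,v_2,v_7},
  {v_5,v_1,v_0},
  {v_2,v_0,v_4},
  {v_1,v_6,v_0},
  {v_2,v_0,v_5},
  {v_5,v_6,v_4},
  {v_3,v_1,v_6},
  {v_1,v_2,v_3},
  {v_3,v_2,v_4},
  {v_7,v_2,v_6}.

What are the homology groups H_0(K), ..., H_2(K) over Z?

We work with the vertex ordering v_0 < v_1 < v_2 < v_3 < v_4 < v_5 < v_6 < v_7. The simplices of K, each written with vertices in increasing order, are:

  0-simplices (8): [v_0], [v_1], [v_2], [v_3], [v_4], [v_5], [v_6], [v_7]
  1-simplices (24): (24 of them)
  2-simplices (16): (16 of them)

so the chain groups are C_0 ≅ Z^8, C_1 ≅ Z^24, C_2 ≅ Z^16.

Boundary ∂_1: C_1 → C_0 is given by ∂[p,q] = [q] − [p]. For instance
  ∂[v_2,v_3] = [v_3] − [v_2].
As a 8×24 matrix over Z this has rank 7, with invariant factors (1,1,1,1,1,1,1).

The boundary map ∂_2: C_2 → C_1 maps a triangle to the signed sum of its edges. For instance
  ∂[v_0,v_6,v_7] = [v_6,v_7] − [v_0,v_7] + [v_0,v_6],
  ∂[v_4,v_5,v_6] = [v_5,v_6] − [v_4,v_6] + [v_4,v_5].
The 24×16 boundary matrix has rank 15 and Smith normal form diag(1,1,1,1,1,1,1,1,1,1,1,1,1,1,1).

From H_k ≅ ker(∂_k) / im(∂_{k+1}) we obtain:

  H_0: rank C_0 − rank ∂_1 = 8 − 7 = 1, and the invariant factors of ∂_1 are all 1, so H_0 = Z.
  H_1: rank ker ∂_1 − rank ∂_2 = (24 − 7) − 15 = 2, and the invariant factors of ∂_2 are all 1, so H_1 = Z^2.
  H_2: rank ker ∂_2 − rank ∂_3 = (16 − 15) − 0 = 1, and there is no ∂_3, so H_2 = Z.

As a check, the Euler characteristic is 8 − 24 + 16 = 0, which agrees with 1 − 2 + 1 = 0.

H_0 ≅ Z,  H_1 ≅ Z^2,  H_2 ≅ Z.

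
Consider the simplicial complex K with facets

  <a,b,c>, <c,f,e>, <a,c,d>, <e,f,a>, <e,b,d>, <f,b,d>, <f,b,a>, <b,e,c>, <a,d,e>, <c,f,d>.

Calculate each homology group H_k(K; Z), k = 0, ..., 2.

Order the vertices as a < b < c < d < e < f. Listing each simplex with vertices in this order, K has dimension 2 with simplices:

  0-simplices (6): a, b, c, d, e, f
  1-simplices (15): ab, ac, ad, ae, af, bc, bd, be, bf, cd, ce, cf, de, df, ef
  2-simplices (10): abc, abf, acd, ade, aef, bce, bde, bdf, cdf, cef

giving chain groups C_0 ≅ Z^6, C_1 ≅ Z^15, C_2 ≅ Z^10.

Boundary ∂_1: C_1 → C_0 is given by ∂[p,q] = [q] − [p]. For instance
  ∂ce = e − c.
The resulting 6×15 matrix has rank 5, and its Smith normal form has invariant factors (1,1,1,1,1).

Boundary ∂_2: C_2 → C_1 acts by ∂[p,q,r] = [q,r] − [p,r] + [p,q]. For instance
  ∂cef = ef − cf + ce,
  ∂abc = bc − ac + ab.
As a 15×10 matrix over Z this has rank 10, with invariant factors (1,1,1,1,1,1,1,1,1,2).

Now H_k = ker ∂_k / im ∂_{k+1}, so:

  H_0: rank C_0 − rank ∂_1 = 6 − 5 = 1, and the invariant factors of ∂_1 are all 1, so H_0 ≅ Z.
  H_1: rank ker ∂_1 − rank ∂_2 = (15 − 5) − 10 = 0, and ∂_2 has invariant factor 2 > 1, so H_1 ≅ Z/2.
  H_2: rank ker ∂_2 − rank ∂_3 = (10 − 10) − 0 = 0, and there is no ∂_3, so H_2 ≅ 0.

As a check, the Euler characteristic is 6 − 15 + 10 = 1, which agrees with 1 − 0 + 0 = 1.

H_0 ≅ Z,  H_1 ≅ Z/2,  H_2 = 0.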